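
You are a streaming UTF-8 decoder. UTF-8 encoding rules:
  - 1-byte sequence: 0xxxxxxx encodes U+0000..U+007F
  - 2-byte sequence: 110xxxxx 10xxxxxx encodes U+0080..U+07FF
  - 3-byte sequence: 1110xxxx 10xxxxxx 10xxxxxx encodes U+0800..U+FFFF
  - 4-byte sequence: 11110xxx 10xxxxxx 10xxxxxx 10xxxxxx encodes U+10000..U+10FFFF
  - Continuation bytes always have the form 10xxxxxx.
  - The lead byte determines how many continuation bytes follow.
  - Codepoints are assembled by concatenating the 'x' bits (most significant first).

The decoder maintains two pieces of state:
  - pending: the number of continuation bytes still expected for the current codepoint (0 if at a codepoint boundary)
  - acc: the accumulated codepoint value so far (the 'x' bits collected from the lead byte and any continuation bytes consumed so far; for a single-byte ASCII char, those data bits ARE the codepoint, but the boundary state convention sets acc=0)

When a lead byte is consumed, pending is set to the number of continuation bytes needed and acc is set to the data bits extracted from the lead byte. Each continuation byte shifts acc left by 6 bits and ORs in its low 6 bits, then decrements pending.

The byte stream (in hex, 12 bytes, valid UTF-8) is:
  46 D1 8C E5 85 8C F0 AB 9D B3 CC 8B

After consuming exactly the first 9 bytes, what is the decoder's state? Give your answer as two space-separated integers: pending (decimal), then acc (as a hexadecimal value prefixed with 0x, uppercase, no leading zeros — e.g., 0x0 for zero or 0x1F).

Answer: 1 0xADD

Derivation:
Byte[0]=46: 1-byte. pending=0, acc=0x0
Byte[1]=D1: 2-byte lead. pending=1, acc=0x11
Byte[2]=8C: continuation. acc=(acc<<6)|0x0C=0x44C, pending=0
Byte[3]=E5: 3-byte lead. pending=2, acc=0x5
Byte[4]=85: continuation. acc=(acc<<6)|0x05=0x145, pending=1
Byte[5]=8C: continuation. acc=(acc<<6)|0x0C=0x514C, pending=0
Byte[6]=F0: 4-byte lead. pending=3, acc=0x0
Byte[7]=AB: continuation. acc=(acc<<6)|0x2B=0x2B, pending=2
Byte[8]=9D: continuation. acc=(acc<<6)|0x1D=0xADD, pending=1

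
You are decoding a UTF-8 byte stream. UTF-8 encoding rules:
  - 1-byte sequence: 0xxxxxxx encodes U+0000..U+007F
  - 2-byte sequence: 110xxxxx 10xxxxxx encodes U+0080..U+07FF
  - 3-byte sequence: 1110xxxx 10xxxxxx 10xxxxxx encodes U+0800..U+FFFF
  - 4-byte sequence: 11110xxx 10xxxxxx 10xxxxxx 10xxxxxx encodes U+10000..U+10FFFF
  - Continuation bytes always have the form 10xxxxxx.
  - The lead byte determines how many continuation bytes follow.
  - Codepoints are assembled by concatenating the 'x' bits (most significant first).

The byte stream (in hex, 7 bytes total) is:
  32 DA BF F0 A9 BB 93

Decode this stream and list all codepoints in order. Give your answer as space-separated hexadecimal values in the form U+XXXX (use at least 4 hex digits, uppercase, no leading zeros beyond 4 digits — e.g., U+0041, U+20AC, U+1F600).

Byte[0]=32: 1-byte ASCII. cp=U+0032
Byte[1]=DA: 2-byte lead, need 1 cont bytes. acc=0x1A
Byte[2]=BF: continuation. acc=(acc<<6)|0x3F=0x6BF
Completed: cp=U+06BF (starts at byte 1)
Byte[3]=F0: 4-byte lead, need 3 cont bytes. acc=0x0
Byte[4]=A9: continuation. acc=(acc<<6)|0x29=0x29
Byte[5]=BB: continuation. acc=(acc<<6)|0x3B=0xA7B
Byte[6]=93: continuation. acc=(acc<<6)|0x13=0x29ED3
Completed: cp=U+29ED3 (starts at byte 3)

Answer: U+0032 U+06BF U+29ED3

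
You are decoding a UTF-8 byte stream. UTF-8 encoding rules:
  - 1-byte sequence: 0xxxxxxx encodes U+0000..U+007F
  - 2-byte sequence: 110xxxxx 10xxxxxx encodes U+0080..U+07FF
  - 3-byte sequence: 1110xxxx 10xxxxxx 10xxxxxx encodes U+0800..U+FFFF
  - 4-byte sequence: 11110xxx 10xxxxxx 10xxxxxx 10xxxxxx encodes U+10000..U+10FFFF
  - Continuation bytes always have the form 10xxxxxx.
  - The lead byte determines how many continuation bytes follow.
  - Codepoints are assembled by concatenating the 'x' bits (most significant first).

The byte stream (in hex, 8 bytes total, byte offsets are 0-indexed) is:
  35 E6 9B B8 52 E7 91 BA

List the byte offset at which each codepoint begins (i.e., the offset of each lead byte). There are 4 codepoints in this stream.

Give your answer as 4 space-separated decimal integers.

Byte[0]=35: 1-byte ASCII. cp=U+0035
Byte[1]=E6: 3-byte lead, need 2 cont bytes. acc=0x6
Byte[2]=9B: continuation. acc=(acc<<6)|0x1B=0x19B
Byte[3]=B8: continuation. acc=(acc<<6)|0x38=0x66F8
Completed: cp=U+66F8 (starts at byte 1)
Byte[4]=52: 1-byte ASCII. cp=U+0052
Byte[5]=E7: 3-byte lead, need 2 cont bytes. acc=0x7
Byte[6]=91: continuation. acc=(acc<<6)|0x11=0x1D1
Byte[7]=BA: continuation. acc=(acc<<6)|0x3A=0x747A
Completed: cp=U+747A (starts at byte 5)

Answer: 0 1 4 5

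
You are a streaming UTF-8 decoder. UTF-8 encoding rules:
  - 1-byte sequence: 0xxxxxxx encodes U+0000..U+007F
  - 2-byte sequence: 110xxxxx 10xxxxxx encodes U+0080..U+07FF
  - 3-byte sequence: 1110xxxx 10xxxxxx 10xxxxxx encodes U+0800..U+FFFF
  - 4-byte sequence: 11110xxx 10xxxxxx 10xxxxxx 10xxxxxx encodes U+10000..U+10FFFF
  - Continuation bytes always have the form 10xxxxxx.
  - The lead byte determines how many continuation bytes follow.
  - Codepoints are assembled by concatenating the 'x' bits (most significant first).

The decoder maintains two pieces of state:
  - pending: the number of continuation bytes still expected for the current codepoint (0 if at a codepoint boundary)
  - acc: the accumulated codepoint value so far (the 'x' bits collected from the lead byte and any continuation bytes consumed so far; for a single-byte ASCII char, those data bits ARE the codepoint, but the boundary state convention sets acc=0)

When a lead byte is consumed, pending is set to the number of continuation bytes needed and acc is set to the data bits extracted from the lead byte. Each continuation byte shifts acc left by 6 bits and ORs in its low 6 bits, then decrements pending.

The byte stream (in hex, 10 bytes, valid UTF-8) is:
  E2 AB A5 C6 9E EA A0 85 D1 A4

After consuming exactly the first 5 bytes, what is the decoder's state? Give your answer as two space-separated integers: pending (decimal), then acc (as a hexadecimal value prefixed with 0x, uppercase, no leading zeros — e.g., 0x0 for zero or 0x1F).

Answer: 0 0x19E

Derivation:
Byte[0]=E2: 3-byte lead. pending=2, acc=0x2
Byte[1]=AB: continuation. acc=(acc<<6)|0x2B=0xAB, pending=1
Byte[2]=A5: continuation. acc=(acc<<6)|0x25=0x2AE5, pending=0
Byte[3]=C6: 2-byte lead. pending=1, acc=0x6
Byte[4]=9E: continuation. acc=(acc<<6)|0x1E=0x19E, pending=0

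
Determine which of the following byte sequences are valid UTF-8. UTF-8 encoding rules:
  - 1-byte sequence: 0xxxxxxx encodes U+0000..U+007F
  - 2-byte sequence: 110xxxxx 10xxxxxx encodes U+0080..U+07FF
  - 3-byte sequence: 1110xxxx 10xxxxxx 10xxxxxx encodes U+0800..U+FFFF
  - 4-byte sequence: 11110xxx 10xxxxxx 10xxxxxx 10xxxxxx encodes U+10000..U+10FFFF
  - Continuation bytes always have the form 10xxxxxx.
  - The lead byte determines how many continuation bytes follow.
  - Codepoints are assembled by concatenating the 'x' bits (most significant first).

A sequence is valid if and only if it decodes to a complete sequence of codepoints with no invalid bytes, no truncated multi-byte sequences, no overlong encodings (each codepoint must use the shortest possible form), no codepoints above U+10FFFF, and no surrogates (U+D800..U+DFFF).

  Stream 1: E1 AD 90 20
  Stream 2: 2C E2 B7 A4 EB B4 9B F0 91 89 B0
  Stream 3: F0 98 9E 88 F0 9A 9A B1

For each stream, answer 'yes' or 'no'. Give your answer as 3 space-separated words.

Stream 1: decodes cleanly. VALID
Stream 2: decodes cleanly. VALID
Stream 3: decodes cleanly. VALID

Answer: yes yes yes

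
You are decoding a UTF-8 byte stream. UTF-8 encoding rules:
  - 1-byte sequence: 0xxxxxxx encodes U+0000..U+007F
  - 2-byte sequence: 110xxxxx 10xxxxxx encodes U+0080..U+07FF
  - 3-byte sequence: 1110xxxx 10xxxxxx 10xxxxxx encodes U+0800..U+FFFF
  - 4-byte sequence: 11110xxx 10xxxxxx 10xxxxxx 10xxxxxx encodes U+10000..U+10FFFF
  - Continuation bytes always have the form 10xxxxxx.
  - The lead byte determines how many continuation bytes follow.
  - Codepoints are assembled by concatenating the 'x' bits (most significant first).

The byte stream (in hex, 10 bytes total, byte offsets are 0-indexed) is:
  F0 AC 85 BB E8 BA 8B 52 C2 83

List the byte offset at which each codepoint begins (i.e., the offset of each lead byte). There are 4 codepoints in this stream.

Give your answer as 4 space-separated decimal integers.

Byte[0]=F0: 4-byte lead, need 3 cont bytes. acc=0x0
Byte[1]=AC: continuation. acc=(acc<<6)|0x2C=0x2C
Byte[2]=85: continuation. acc=(acc<<6)|0x05=0xB05
Byte[3]=BB: continuation. acc=(acc<<6)|0x3B=0x2C17B
Completed: cp=U+2C17B (starts at byte 0)
Byte[4]=E8: 3-byte lead, need 2 cont bytes. acc=0x8
Byte[5]=BA: continuation. acc=(acc<<6)|0x3A=0x23A
Byte[6]=8B: continuation. acc=(acc<<6)|0x0B=0x8E8B
Completed: cp=U+8E8B (starts at byte 4)
Byte[7]=52: 1-byte ASCII. cp=U+0052
Byte[8]=C2: 2-byte lead, need 1 cont bytes. acc=0x2
Byte[9]=83: continuation. acc=(acc<<6)|0x03=0x83
Completed: cp=U+0083 (starts at byte 8)

Answer: 0 4 7 8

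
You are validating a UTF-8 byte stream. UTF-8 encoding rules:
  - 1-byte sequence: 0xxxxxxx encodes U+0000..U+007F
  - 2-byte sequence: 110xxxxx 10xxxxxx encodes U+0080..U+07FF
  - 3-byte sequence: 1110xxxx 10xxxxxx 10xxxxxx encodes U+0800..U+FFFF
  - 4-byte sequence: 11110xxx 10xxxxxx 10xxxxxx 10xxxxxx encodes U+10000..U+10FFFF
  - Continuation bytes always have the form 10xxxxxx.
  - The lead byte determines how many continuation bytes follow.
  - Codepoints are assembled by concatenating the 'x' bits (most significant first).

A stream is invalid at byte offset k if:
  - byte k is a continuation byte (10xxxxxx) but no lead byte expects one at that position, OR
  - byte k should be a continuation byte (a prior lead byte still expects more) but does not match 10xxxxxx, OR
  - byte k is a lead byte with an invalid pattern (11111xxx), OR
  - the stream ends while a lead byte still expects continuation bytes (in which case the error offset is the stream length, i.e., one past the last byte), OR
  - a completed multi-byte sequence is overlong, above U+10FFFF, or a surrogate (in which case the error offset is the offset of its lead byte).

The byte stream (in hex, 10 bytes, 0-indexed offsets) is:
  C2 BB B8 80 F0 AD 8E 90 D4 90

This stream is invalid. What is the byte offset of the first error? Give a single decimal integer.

Answer: 2

Derivation:
Byte[0]=C2: 2-byte lead, need 1 cont bytes. acc=0x2
Byte[1]=BB: continuation. acc=(acc<<6)|0x3B=0xBB
Completed: cp=U+00BB (starts at byte 0)
Byte[2]=B8: INVALID lead byte (not 0xxx/110x/1110/11110)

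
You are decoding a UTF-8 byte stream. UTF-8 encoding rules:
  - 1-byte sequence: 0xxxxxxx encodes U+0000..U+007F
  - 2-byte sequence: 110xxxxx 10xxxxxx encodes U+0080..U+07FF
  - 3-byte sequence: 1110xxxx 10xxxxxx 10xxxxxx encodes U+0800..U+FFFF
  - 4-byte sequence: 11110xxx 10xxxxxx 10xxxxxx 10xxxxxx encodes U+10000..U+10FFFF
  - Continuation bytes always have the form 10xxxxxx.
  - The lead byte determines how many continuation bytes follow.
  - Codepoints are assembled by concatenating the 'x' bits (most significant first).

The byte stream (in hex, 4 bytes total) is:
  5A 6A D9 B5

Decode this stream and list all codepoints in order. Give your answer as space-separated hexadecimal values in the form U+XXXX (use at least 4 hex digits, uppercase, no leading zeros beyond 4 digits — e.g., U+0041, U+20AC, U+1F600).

Byte[0]=5A: 1-byte ASCII. cp=U+005A
Byte[1]=6A: 1-byte ASCII. cp=U+006A
Byte[2]=D9: 2-byte lead, need 1 cont bytes. acc=0x19
Byte[3]=B5: continuation. acc=(acc<<6)|0x35=0x675
Completed: cp=U+0675 (starts at byte 2)

Answer: U+005A U+006A U+0675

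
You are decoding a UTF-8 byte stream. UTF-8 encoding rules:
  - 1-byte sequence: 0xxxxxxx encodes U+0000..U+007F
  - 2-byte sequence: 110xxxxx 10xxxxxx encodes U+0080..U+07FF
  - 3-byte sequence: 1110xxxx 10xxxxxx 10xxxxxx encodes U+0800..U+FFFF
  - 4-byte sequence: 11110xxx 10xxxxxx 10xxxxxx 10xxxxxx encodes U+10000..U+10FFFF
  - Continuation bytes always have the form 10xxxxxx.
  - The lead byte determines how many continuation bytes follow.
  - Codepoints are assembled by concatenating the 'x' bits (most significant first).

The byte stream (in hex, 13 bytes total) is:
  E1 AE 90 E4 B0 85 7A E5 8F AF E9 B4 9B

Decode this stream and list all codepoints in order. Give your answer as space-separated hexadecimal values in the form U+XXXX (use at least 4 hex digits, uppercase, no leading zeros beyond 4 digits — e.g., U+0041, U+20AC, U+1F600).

Answer: U+1B90 U+4C05 U+007A U+53EF U+9D1B

Derivation:
Byte[0]=E1: 3-byte lead, need 2 cont bytes. acc=0x1
Byte[1]=AE: continuation. acc=(acc<<6)|0x2E=0x6E
Byte[2]=90: continuation. acc=(acc<<6)|0x10=0x1B90
Completed: cp=U+1B90 (starts at byte 0)
Byte[3]=E4: 3-byte lead, need 2 cont bytes. acc=0x4
Byte[4]=B0: continuation. acc=(acc<<6)|0x30=0x130
Byte[5]=85: continuation. acc=(acc<<6)|0x05=0x4C05
Completed: cp=U+4C05 (starts at byte 3)
Byte[6]=7A: 1-byte ASCII. cp=U+007A
Byte[7]=E5: 3-byte lead, need 2 cont bytes. acc=0x5
Byte[8]=8F: continuation. acc=(acc<<6)|0x0F=0x14F
Byte[9]=AF: continuation. acc=(acc<<6)|0x2F=0x53EF
Completed: cp=U+53EF (starts at byte 7)
Byte[10]=E9: 3-byte lead, need 2 cont bytes. acc=0x9
Byte[11]=B4: continuation. acc=(acc<<6)|0x34=0x274
Byte[12]=9B: continuation. acc=(acc<<6)|0x1B=0x9D1B
Completed: cp=U+9D1B (starts at byte 10)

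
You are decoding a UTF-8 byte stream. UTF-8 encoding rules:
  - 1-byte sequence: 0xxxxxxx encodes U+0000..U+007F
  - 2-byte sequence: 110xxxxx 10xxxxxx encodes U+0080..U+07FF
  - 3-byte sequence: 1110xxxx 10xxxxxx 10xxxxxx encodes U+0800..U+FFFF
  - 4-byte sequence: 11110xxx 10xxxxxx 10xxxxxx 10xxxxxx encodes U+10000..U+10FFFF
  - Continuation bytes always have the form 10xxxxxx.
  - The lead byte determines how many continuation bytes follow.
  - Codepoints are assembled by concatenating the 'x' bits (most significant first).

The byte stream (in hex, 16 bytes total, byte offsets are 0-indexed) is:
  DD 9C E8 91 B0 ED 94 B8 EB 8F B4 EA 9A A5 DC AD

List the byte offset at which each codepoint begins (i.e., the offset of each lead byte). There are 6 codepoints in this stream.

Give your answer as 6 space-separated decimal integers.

Byte[0]=DD: 2-byte lead, need 1 cont bytes. acc=0x1D
Byte[1]=9C: continuation. acc=(acc<<6)|0x1C=0x75C
Completed: cp=U+075C (starts at byte 0)
Byte[2]=E8: 3-byte lead, need 2 cont bytes. acc=0x8
Byte[3]=91: continuation. acc=(acc<<6)|0x11=0x211
Byte[4]=B0: continuation. acc=(acc<<6)|0x30=0x8470
Completed: cp=U+8470 (starts at byte 2)
Byte[5]=ED: 3-byte lead, need 2 cont bytes. acc=0xD
Byte[6]=94: continuation. acc=(acc<<6)|0x14=0x354
Byte[7]=B8: continuation. acc=(acc<<6)|0x38=0xD538
Completed: cp=U+D538 (starts at byte 5)
Byte[8]=EB: 3-byte lead, need 2 cont bytes. acc=0xB
Byte[9]=8F: continuation. acc=(acc<<6)|0x0F=0x2CF
Byte[10]=B4: continuation. acc=(acc<<6)|0x34=0xB3F4
Completed: cp=U+B3F4 (starts at byte 8)
Byte[11]=EA: 3-byte lead, need 2 cont bytes. acc=0xA
Byte[12]=9A: continuation. acc=(acc<<6)|0x1A=0x29A
Byte[13]=A5: continuation. acc=(acc<<6)|0x25=0xA6A5
Completed: cp=U+A6A5 (starts at byte 11)
Byte[14]=DC: 2-byte lead, need 1 cont bytes. acc=0x1C
Byte[15]=AD: continuation. acc=(acc<<6)|0x2D=0x72D
Completed: cp=U+072D (starts at byte 14)

Answer: 0 2 5 8 11 14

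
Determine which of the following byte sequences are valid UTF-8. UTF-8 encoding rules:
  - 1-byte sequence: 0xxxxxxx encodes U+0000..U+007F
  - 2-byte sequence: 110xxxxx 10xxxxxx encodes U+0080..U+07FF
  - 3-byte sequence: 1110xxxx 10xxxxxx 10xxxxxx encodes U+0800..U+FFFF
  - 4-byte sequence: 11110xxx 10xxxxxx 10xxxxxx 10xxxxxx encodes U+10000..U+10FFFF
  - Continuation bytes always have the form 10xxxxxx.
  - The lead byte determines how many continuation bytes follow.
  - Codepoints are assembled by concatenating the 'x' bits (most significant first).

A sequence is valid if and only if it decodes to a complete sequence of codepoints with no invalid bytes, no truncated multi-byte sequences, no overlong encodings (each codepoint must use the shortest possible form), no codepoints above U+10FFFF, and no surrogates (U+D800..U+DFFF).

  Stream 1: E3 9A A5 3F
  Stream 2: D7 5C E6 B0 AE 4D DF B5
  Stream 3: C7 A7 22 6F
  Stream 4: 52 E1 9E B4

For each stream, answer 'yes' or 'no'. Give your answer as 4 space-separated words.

Answer: yes no yes yes

Derivation:
Stream 1: decodes cleanly. VALID
Stream 2: error at byte offset 1. INVALID
Stream 3: decodes cleanly. VALID
Stream 4: decodes cleanly. VALID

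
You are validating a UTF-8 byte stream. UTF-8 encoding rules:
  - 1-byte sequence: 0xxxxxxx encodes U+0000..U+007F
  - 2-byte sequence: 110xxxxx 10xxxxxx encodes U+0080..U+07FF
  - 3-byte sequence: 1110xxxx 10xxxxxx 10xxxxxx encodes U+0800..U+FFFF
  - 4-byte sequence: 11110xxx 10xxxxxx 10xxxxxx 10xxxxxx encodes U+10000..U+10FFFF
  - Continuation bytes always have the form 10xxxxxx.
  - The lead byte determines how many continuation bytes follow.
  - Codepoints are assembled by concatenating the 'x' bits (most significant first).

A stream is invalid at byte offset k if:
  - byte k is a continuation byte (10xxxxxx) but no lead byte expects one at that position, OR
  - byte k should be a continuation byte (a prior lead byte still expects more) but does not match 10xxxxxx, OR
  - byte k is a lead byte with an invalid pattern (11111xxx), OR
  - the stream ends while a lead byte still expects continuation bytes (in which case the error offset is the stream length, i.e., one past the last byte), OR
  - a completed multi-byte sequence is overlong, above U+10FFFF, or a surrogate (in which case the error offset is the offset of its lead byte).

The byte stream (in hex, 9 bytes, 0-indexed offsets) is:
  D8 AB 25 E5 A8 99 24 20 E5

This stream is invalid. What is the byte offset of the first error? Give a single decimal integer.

Answer: 9

Derivation:
Byte[0]=D8: 2-byte lead, need 1 cont bytes. acc=0x18
Byte[1]=AB: continuation. acc=(acc<<6)|0x2B=0x62B
Completed: cp=U+062B (starts at byte 0)
Byte[2]=25: 1-byte ASCII. cp=U+0025
Byte[3]=E5: 3-byte lead, need 2 cont bytes. acc=0x5
Byte[4]=A8: continuation. acc=(acc<<6)|0x28=0x168
Byte[5]=99: continuation. acc=(acc<<6)|0x19=0x5A19
Completed: cp=U+5A19 (starts at byte 3)
Byte[6]=24: 1-byte ASCII. cp=U+0024
Byte[7]=20: 1-byte ASCII. cp=U+0020
Byte[8]=E5: 3-byte lead, need 2 cont bytes. acc=0x5
Byte[9]: stream ended, expected continuation. INVALID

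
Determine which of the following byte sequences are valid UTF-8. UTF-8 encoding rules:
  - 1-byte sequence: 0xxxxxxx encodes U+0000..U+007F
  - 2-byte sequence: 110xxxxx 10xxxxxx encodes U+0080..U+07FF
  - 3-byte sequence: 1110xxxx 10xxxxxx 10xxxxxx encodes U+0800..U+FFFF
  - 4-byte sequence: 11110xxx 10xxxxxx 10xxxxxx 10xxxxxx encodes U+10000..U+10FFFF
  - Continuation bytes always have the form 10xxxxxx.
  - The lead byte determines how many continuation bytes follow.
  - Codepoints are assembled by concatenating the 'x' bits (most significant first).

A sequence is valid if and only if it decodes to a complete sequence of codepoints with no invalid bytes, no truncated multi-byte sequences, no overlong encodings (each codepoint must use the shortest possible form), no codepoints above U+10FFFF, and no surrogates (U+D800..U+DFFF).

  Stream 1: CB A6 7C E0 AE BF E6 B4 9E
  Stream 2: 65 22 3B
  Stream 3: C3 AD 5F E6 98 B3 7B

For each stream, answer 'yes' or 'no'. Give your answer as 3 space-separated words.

Stream 1: decodes cleanly. VALID
Stream 2: decodes cleanly. VALID
Stream 3: decodes cleanly. VALID

Answer: yes yes yes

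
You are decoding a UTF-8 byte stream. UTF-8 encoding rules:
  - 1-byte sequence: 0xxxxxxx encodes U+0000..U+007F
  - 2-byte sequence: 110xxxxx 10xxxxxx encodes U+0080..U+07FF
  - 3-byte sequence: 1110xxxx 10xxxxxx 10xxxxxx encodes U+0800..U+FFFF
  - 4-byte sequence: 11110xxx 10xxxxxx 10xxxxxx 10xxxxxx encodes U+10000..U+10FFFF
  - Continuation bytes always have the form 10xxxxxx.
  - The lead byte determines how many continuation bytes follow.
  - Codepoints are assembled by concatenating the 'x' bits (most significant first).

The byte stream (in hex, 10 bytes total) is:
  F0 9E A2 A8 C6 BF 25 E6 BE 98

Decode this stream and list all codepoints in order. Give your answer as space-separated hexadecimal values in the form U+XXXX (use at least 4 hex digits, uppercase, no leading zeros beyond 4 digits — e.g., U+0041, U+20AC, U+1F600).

Byte[0]=F0: 4-byte lead, need 3 cont bytes. acc=0x0
Byte[1]=9E: continuation. acc=(acc<<6)|0x1E=0x1E
Byte[2]=A2: continuation. acc=(acc<<6)|0x22=0x7A2
Byte[3]=A8: continuation. acc=(acc<<6)|0x28=0x1E8A8
Completed: cp=U+1E8A8 (starts at byte 0)
Byte[4]=C6: 2-byte lead, need 1 cont bytes. acc=0x6
Byte[5]=BF: continuation. acc=(acc<<6)|0x3F=0x1BF
Completed: cp=U+01BF (starts at byte 4)
Byte[6]=25: 1-byte ASCII. cp=U+0025
Byte[7]=E6: 3-byte lead, need 2 cont bytes. acc=0x6
Byte[8]=BE: continuation. acc=(acc<<6)|0x3E=0x1BE
Byte[9]=98: continuation. acc=(acc<<6)|0x18=0x6F98
Completed: cp=U+6F98 (starts at byte 7)

Answer: U+1E8A8 U+01BF U+0025 U+6F98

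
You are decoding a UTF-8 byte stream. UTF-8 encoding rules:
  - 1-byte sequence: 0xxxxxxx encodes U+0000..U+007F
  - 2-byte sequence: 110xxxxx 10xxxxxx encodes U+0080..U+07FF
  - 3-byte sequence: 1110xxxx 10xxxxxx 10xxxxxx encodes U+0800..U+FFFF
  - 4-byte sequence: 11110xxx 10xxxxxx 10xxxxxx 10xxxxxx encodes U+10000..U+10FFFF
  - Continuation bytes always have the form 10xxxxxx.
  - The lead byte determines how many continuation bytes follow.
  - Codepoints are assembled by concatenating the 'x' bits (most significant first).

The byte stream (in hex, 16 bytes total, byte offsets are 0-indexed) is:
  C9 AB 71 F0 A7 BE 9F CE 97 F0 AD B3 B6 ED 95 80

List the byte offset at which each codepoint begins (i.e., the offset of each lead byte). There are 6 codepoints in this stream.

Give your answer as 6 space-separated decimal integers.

Byte[0]=C9: 2-byte lead, need 1 cont bytes. acc=0x9
Byte[1]=AB: continuation. acc=(acc<<6)|0x2B=0x26B
Completed: cp=U+026B (starts at byte 0)
Byte[2]=71: 1-byte ASCII. cp=U+0071
Byte[3]=F0: 4-byte lead, need 3 cont bytes. acc=0x0
Byte[4]=A7: continuation. acc=(acc<<6)|0x27=0x27
Byte[5]=BE: continuation. acc=(acc<<6)|0x3E=0x9FE
Byte[6]=9F: continuation. acc=(acc<<6)|0x1F=0x27F9F
Completed: cp=U+27F9F (starts at byte 3)
Byte[7]=CE: 2-byte lead, need 1 cont bytes. acc=0xE
Byte[8]=97: continuation. acc=(acc<<6)|0x17=0x397
Completed: cp=U+0397 (starts at byte 7)
Byte[9]=F0: 4-byte lead, need 3 cont bytes. acc=0x0
Byte[10]=AD: continuation. acc=(acc<<6)|0x2D=0x2D
Byte[11]=B3: continuation. acc=(acc<<6)|0x33=0xB73
Byte[12]=B6: continuation. acc=(acc<<6)|0x36=0x2DCF6
Completed: cp=U+2DCF6 (starts at byte 9)
Byte[13]=ED: 3-byte lead, need 2 cont bytes. acc=0xD
Byte[14]=95: continuation. acc=(acc<<6)|0x15=0x355
Byte[15]=80: continuation. acc=(acc<<6)|0x00=0xD540
Completed: cp=U+D540 (starts at byte 13)

Answer: 0 2 3 7 9 13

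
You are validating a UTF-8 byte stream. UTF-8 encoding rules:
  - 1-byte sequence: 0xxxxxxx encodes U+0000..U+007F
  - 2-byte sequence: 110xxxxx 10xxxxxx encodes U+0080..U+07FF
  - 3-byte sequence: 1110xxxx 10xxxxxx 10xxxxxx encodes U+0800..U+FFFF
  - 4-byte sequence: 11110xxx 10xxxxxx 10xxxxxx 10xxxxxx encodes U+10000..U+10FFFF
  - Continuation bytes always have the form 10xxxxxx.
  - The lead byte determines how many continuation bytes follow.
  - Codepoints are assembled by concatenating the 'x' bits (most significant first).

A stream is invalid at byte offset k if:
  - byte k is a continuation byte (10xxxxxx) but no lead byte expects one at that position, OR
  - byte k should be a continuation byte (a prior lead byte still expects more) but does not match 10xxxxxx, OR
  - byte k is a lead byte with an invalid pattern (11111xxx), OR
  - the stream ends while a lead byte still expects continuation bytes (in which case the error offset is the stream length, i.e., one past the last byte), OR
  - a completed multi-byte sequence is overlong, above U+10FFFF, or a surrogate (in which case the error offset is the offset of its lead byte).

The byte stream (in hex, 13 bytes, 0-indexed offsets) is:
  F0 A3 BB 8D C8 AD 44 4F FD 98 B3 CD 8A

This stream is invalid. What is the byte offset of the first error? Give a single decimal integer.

Byte[0]=F0: 4-byte lead, need 3 cont bytes. acc=0x0
Byte[1]=A3: continuation. acc=(acc<<6)|0x23=0x23
Byte[2]=BB: continuation. acc=(acc<<6)|0x3B=0x8FB
Byte[3]=8D: continuation. acc=(acc<<6)|0x0D=0x23ECD
Completed: cp=U+23ECD (starts at byte 0)
Byte[4]=C8: 2-byte lead, need 1 cont bytes. acc=0x8
Byte[5]=AD: continuation. acc=(acc<<6)|0x2D=0x22D
Completed: cp=U+022D (starts at byte 4)
Byte[6]=44: 1-byte ASCII. cp=U+0044
Byte[7]=4F: 1-byte ASCII. cp=U+004F
Byte[8]=FD: INVALID lead byte (not 0xxx/110x/1110/11110)

Answer: 8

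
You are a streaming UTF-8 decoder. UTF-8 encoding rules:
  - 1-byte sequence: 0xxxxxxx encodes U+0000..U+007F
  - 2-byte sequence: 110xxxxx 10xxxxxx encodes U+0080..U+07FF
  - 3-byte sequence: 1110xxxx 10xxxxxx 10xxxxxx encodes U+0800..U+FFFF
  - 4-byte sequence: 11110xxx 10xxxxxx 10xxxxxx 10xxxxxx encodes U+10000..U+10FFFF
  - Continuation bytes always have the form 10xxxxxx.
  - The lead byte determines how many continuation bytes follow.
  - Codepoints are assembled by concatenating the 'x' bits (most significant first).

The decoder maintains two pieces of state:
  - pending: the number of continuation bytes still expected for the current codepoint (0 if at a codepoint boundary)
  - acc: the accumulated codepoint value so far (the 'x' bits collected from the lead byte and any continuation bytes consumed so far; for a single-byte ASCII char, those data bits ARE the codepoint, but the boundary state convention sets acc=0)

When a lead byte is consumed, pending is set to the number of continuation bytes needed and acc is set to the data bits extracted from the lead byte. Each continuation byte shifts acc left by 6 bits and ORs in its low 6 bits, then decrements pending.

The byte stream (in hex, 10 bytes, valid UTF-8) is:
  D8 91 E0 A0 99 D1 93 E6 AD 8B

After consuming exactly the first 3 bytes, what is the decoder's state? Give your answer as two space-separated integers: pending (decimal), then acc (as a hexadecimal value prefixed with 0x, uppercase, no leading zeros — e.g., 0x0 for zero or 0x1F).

Byte[0]=D8: 2-byte lead. pending=1, acc=0x18
Byte[1]=91: continuation. acc=(acc<<6)|0x11=0x611, pending=0
Byte[2]=E0: 3-byte lead. pending=2, acc=0x0

Answer: 2 0x0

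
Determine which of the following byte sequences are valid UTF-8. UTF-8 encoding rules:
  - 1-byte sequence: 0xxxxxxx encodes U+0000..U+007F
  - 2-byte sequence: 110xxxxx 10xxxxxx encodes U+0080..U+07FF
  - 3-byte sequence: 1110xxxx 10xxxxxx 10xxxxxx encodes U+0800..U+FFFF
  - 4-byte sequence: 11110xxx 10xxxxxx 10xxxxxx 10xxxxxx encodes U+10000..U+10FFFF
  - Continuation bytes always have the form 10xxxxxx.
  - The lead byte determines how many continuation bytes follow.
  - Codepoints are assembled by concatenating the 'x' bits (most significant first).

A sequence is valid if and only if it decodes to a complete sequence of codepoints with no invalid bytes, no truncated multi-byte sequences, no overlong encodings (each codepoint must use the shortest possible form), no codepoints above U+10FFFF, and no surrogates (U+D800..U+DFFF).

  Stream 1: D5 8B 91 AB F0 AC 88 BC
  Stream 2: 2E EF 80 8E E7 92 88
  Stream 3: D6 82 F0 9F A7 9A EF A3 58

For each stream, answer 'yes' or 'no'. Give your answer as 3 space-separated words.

Answer: no yes no

Derivation:
Stream 1: error at byte offset 2. INVALID
Stream 2: decodes cleanly. VALID
Stream 3: error at byte offset 8. INVALID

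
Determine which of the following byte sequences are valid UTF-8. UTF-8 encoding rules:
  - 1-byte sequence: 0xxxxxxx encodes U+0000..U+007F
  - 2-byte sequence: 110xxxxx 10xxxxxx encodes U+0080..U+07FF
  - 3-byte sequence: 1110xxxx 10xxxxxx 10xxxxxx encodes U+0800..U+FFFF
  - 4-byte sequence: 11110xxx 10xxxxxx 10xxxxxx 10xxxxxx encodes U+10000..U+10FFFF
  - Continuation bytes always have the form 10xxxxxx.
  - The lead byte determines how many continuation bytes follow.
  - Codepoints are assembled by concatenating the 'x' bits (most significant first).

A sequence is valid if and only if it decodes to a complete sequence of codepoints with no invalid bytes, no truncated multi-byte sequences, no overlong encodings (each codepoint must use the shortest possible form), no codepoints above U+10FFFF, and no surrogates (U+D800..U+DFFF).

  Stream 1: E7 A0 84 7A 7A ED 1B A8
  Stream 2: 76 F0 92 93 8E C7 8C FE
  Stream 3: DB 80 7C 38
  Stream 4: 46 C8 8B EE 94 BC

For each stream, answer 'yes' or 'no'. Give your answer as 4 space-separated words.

Answer: no no yes yes

Derivation:
Stream 1: error at byte offset 6. INVALID
Stream 2: error at byte offset 7. INVALID
Stream 3: decodes cleanly. VALID
Stream 4: decodes cleanly. VALID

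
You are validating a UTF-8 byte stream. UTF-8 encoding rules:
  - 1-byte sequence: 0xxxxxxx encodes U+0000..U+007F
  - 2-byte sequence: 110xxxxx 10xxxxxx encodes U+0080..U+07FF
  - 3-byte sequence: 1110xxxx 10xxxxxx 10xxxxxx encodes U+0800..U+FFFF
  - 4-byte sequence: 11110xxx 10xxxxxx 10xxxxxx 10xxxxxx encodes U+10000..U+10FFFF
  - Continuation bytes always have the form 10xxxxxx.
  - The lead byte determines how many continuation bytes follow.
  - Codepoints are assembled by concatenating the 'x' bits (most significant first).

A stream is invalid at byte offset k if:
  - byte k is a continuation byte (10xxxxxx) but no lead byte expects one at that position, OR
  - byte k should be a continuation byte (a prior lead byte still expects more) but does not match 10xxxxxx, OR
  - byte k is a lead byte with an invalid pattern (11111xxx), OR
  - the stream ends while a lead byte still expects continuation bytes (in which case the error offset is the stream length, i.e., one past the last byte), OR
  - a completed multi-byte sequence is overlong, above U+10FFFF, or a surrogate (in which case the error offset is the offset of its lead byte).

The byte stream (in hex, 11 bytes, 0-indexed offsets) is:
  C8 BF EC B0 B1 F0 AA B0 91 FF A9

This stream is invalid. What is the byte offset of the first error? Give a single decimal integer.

Byte[0]=C8: 2-byte lead, need 1 cont bytes. acc=0x8
Byte[1]=BF: continuation. acc=(acc<<6)|0x3F=0x23F
Completed: cp=U+023F (starts at byte 0)
Byte[2]=EC: 3-byte lead, need 2 cont bytes. acc=0xC
Byte[3]=B0: continuation. acc=(acc<<6)|0x30=0x330
Byte[4]=B1: continuation. acc=(acc<<6)|0x31=0xCC31
Completed: cp=U+CC31 (starts at byte 2)
Byte[5]=F0: 4-byte lead, need 3 cont bytes. acc=0x0
Byte[6]=AA: continuation. acc=(acc<<6)|0x2A=0x2A
Byte[7]=B0: continuation. acc=(acc<<6)|0x30=0xAB0
Byte[8]=91: continuation. acc=(acc<<6)|0x11=0x2AC11
Completed: cp=U+2AC11 (starts at byte 5)
Byte[9]=FF: INVALID lead byte (not 0xxx/110x/1110/11110)

Answer: 9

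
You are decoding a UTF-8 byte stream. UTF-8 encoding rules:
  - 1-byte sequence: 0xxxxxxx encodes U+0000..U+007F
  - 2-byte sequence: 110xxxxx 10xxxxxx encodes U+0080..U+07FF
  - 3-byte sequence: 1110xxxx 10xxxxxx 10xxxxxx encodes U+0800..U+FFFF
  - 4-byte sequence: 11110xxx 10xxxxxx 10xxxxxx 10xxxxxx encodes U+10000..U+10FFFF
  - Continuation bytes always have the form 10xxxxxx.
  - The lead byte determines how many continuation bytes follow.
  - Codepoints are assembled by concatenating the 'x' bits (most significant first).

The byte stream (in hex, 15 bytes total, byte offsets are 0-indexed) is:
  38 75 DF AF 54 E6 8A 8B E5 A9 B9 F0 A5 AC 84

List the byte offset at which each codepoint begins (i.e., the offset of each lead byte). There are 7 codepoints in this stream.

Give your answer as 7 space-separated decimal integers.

Answer: 0 1 2 4 5 8 11

Derivation:
Byte[0]=38: 1-byte ASCII. cp=U+0038
Byte[1]=75: 1-byte ASCII. cp=U+0075
Byte[2]=DF: 2-byte lead, need 1 cont bytes. acc=0x1F
Byte[3]=AF: continuation. acc=(acc<<6)|0x2F=0x7EF
Completed: cp=U+07EF (starts at byte 2)
Byte[4]=54: 1-byte ASCII. cp=U+0054
Byte[5]=E6: 3-byte lead, need 2 cont bytes. acc=0x6
Byte[6]=8A: continuation. acc=(acc<<6)|0x0A=0x18A
Byte[7]=8B: continuation. acc=(acc<<6)|0x0B=0x628B
Completed: cp=U+628B (starts at byte 5)
Byte[8]=E5: 3-byte lead, need 2 cont bytes. acc=0x5
Byte[9]=A9: continuation. acc=(acc<<6)|0x29=0x169
Byte[10]=B9: continuation. acc=(acc<<6)|0x39=0x5A79
Completed: cp=U+5A79 (starts at byte 8)
Byte[11]=F0: 4-byte lead, need 3 cont bytes. acc=0x0
Byte[12]=A5: continuation. acc=(acc<<6)|0x25=0x25
Byte[13]=AC: continuation. acc=(acc<<6)|0x2C=0x96C
Byte[14]=84: continuation. acc=(acc<<6)|0x04=0x25B04
Completed: cp=U+25B04 (starts at byte 11)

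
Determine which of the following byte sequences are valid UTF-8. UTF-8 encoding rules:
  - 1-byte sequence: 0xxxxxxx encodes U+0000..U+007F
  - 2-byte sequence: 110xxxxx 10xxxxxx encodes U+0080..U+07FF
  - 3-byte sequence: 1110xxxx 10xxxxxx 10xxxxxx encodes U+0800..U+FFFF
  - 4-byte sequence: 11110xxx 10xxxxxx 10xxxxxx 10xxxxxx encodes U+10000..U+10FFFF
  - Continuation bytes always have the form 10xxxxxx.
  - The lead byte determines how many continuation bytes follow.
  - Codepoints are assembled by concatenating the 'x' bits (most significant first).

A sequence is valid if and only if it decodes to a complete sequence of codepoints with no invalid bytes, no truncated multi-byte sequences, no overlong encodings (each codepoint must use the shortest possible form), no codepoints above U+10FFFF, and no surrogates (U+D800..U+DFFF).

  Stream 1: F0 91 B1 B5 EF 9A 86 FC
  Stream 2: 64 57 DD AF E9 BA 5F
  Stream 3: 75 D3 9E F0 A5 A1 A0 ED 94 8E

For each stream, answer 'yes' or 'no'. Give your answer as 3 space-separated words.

Answer: no no yes

Derivation:
Stream 1: error at byte offset 7. INVALID
Stream 2: error at byte offset 6. INVALID
Stream 3: decodes cleanly. VALID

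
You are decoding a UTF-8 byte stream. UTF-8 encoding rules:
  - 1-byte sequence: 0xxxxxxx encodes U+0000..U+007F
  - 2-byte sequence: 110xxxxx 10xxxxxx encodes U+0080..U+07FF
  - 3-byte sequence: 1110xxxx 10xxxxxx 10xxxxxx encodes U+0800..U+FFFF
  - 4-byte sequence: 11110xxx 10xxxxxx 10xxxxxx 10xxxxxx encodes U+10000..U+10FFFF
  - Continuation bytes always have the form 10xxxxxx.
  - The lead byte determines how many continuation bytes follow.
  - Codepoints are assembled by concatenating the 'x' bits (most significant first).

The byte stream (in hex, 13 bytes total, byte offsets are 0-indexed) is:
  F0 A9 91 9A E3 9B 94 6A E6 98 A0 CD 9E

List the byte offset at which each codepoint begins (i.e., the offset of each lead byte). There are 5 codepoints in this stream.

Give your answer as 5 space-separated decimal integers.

Byte[0]=F0: 4-byte lead, need 3 cont bytes. acc=0x0
Byte[1]=A9: continuation. acc=(acc<<6)|0x29=0x29
Byte[2]=91: continuation. acc=(acc<<6)|0x11=0xA51
Byte[3]=9A: continuation. acc=(acc<<6)|0x1A=0x2945A
Completed: cp=U+2945A (starts at byte 0)
Byte[4]=E3: 3-byte lead, need 2 cont bytes. acc=0x3
Byte[5]=9B: continuation. acc=(acc<<6)|0x1B=0xDB
Byte[6]=94: continuation. acc=(acc<<6)|0x14=0x36D4
Completed: cp=U+36D4 (starts at byte 4)
Byte[7]=6A: 1-byte ASCII. cp=U+006A
Byte[8]=E6: 3-byte lead, need 2 cont bytes. acc=0x6
Byte[9]=98: continuation. acc=(acc<<6)|0x18=0x198
Byte[10]=A0: continuation. acc=(acc<<6)|0x20=0x6620
Completed: cp=U+6620 (starts at byte 8)
Byte[11]=CD: 2-byte lead, need 1 cont bytes. acc=0xD
Byte[12]=9E: continuation. acc=(acc<<6)|0x1E=0x35E
Completed: cp=U+035E (starts at byte 11)

Answer: 0 4 7 8 11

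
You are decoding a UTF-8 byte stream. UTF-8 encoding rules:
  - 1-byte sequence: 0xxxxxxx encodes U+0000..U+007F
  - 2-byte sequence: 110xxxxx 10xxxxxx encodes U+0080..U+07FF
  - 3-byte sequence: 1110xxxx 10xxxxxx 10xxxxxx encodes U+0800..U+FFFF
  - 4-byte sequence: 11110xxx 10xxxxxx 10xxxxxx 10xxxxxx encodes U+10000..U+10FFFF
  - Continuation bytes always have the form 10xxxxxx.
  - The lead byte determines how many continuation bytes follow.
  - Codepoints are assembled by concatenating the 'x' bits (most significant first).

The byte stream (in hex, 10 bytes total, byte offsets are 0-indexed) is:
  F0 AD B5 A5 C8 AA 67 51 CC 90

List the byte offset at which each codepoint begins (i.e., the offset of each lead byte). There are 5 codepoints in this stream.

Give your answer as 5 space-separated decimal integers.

Byte[0]=F0: 4-byte lead, need 3 cont bytes. acc=0x0
Byte[1]=AD: continuation. acc=(acc<<6)|0x2D=0x2D
Byte[2]=B5: continuation. acc=(acc<<6)|0x35=0xB75
Byte[3]=A5: continuation. acc=(acc<<6)|0x25=0x2DD65
Completed: cp=U+2DD65 (starts at byte 0)
Byte[4]=C8: 2-byte lead, need 1 cont bytes. acc=0x8
Byte[5]=AA: continuation. acc=(acc<<6)|0x2A=0x22A
Completed: cp=U+022A (starts at byte 4)
Byte[6]=67: 1-byte ASCII. cp=U+0067
Byte[7]=51: 1-byte ASCII. cp=U+0051
Byte[8]=CC: 2-byte lead, need 1 cont bytes. acc=0xC
Byte[9]=90: continuation. acc=(acc<<6)|0x10=0x310
Completed: cp=U+0310 (starts at byte 8)

Answer: 0 4 6 7 8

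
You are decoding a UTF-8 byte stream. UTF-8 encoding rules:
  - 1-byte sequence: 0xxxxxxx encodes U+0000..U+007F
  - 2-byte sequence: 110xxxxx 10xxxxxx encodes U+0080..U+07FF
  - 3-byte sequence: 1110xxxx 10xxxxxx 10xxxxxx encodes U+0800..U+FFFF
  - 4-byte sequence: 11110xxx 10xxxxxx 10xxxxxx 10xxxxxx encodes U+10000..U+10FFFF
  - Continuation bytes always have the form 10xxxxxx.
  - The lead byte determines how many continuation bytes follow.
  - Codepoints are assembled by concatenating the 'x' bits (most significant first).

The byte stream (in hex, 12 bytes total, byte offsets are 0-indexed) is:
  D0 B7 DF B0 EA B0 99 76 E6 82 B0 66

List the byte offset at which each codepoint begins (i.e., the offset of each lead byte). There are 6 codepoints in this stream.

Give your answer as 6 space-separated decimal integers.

Byte[0]=D0: 2-byte lead, need 1 cont bytes. acc=0x10
Byte[1]=B7: continuation. acc=(acc<<6)|0x37=0x437
Completed: cp=U+0437 (starts at byte 0)
Byte[2]=DF: 2-byte lead, need 1 cont bytes. acc=0x1F
Byte[3]=B0: continuation. acc=(acc<<6)|0x30=0x7F0
Completed: cp=U+07F0 (starts at byte 2)
Byte[4]=EA: 3-byte lead, need 2 cont bytes. acc=0xA
Byte[5]=B0: continuation. acc=(acc<<6)|0x30=0x2B0
Byte[6]=99: continuation. acc=(acc<<6)|0x19=0xAC19
Completed: cp=U+AC19 (starts at byte 4)
Byte[7]=76: 1-byte ASCII. cp=U+0076
Byte[8]=E6: 3-byte lead, need 2 cont bytes. acc=0x6
Byte[9]=82: continuation. acc=(acc<<6)|0x02=0x182
Byte[10]=B0: continuation. acc=(acc<<6)|0x30=0x60B0
Completed: cp=U+60B0 (starts at byte 8)
Byte[11]=66: 1-byte ASCII. cp=U+0066

Answer: 0 2 4 7 8 11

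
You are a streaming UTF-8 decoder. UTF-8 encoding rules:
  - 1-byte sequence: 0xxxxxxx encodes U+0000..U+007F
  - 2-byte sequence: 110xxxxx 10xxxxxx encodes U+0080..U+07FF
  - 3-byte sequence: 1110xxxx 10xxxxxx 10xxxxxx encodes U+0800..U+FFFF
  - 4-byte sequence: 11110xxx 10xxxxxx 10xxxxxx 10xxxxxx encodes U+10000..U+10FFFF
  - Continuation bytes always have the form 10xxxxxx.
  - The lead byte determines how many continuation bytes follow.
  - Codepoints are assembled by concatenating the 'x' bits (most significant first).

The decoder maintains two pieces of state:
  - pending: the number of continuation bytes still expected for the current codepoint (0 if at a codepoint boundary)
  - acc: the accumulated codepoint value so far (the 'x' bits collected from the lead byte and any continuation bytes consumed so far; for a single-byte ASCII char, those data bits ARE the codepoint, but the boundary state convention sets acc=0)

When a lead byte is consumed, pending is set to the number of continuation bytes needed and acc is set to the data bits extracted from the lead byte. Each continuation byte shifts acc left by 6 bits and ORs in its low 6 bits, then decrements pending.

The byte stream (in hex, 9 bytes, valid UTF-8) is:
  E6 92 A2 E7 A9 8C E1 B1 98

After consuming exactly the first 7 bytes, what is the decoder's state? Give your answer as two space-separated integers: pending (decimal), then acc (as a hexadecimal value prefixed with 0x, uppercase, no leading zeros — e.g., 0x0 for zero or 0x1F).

Byte[0]=E6: 3-byte lead. pending=2, acc=0x6
Byte[1]=92: continuation. acc=(acc<<6)|0x12=0x192, pending=1
Byte[2]=A2: continuation. acc=(acc<<6)|0x22=0x64A2, pending=0
Byte[3]=E7: 3-byte lead. pending=2, acc=0x7
Byte[4]=A9: continuation. acc=(acc<<6)|0x29=0x1E9, pending=1
Byte[5]=8C: continuation. acc=(acc<<6)|0x0C=0x7A4C, pending=0
Byte[6]=E1: 3-byte lead. pending=2, acc=0x1

Answer: 2 0x1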